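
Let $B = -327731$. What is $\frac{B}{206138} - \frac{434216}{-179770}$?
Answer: $\frac{15296107969}{18528714130} \approx 0.82553$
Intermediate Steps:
$\frac{B}{206138} - \frac{434216}{-179770} = - \frac{327731}{206138} - \frac{434216}{-179770} = \left(-327731\right) \frac{1}{206138} - - \frac{217108}{89885} = - \frac{327731}{206138} + \frac{217108}{89885} = \frac{15296107969}{18528714130}$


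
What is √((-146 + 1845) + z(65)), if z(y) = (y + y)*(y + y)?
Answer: √18599 ≈ 136.38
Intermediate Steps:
z(y) = 4*y² (z(y) = (2*y)*(2*y) = 4*y²)
√((-146 + 1845) + z(65)) = √((-146 + 1845) + 4*65²) = √(1699 + 4*4225) = √(1699 + 16900) = √18599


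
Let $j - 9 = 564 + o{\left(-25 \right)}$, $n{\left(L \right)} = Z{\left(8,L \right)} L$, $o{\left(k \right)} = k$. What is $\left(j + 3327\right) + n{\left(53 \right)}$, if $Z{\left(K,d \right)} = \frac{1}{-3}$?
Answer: $\frac{11572}{3} \approx 3857.3$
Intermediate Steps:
$Z{\left(K,d \right)} = - \frac{1}{3}$
$n{\left(L \right)} = - \frac{L}{3}$
$j = 548$ ($j = 9 + \left(564 - 25\right) = 9 + 539 = 548$)
$\left(j + 3327\right) + n{\left(53 \right)} = \left(548 + 3327\right) - \frac{53}{3} = 3875 - \frac{53}{3} = \frac{11572}{3}$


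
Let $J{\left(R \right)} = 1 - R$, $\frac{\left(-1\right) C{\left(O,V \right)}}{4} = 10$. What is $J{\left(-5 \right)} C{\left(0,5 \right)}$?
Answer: $-240$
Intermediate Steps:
$C{\left(O,V \right)} = -40$ ($C{\left(O,V \right)} = \left(-4\right) 10 = -40$)
$J{\left(-5 \right)} C{\left(0,5 \right)} = \left(1 - -5\right) \left(-40\right) = \left(1 + 5\right) \left(-40\right) = 6 \left(-40\right) = -240$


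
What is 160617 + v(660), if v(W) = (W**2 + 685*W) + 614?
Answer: 1048931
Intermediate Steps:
v(W) = 614 + W**2 + 685*W
160617 + v(660) = 160617 + (614 + 660**2 + 685*660) = 160617 + (614 + 435600 + 452100) = 160617 + 888314 = 1048931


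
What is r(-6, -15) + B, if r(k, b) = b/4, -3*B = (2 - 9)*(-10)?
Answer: -325/12 ≈ -27.083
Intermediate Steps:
B = -70/3 (B = -(2 - 9)*(-10)/3 = -(-7)*(-10)/3 = -⅓*70 = -70/3 ≈ -23.333)
r(k, b) = b/4 (r(k, b) = b*(¼) = b/4)
r(-6, -15) + B = (¼)*(-15) - 70/3 = -15/4 - 70/3 = -325/12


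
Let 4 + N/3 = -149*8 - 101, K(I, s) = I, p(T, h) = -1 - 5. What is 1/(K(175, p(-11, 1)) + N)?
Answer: -1/3716 ≈ -0.00026911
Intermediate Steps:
p(T, h) = -6
N = -3891 (N = -12 + 3*(-149*8 - 101) = -12 + 3*(-1192 - 101) = -12 + 3*(-1293) = -12 - 3879 = -3891)
1/(K(175, p(-11, 1)) + N) = 1/(175 - 3891) = 1/(-3716) = -1/3716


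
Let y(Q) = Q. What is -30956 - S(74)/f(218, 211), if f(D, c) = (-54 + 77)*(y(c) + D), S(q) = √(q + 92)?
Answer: -30956 - √166/9867 ≈ -30956.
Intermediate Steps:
S(q) = √(92 + q)
f(D, c) = 23*D + 23*c (f(D, c) = (-54 + 77)*(c + D) = 23*(D + c) = 23*D + 23*c)
-30956 - S(74)/f(218, 211) = -30956 - √(92 + 74)/(23*218 + 23*211) = -30956 - √166/(5014 + 4853) = -30956 - √166/9867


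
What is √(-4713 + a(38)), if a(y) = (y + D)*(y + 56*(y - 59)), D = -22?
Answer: I*√22921 ≈ 151.4*I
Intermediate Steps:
a(y) = (-3304 + 57*y)*(-22 + y) (a(y) = (y - 22)*(y + 56*(y - 59)) = (-22 + y)*(y + 56*(-59 + y)) = (-22 + y)*(y + (-3304 + 56*y)) = (-22 + y)*(-3304 + 57*y) = (-3304 + 57*y)*(-22 + y))
√(-4713 + a(38)) = √(-4713 + (72688 - 4558*38 + 57*38²)) = √(-4713 + (72688 - 173204 + 57*1444)) = √(-4713 + (72688 - 173204 + 82308)) = √(-4713 - 18208) = √(-22921) = I*√22921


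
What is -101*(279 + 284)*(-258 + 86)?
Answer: 9780436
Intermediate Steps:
-101*(279 + 284)*(-258 + 86) = -56863*(-172) = -101*(-96836) = 9780436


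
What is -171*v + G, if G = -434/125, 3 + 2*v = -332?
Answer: 7159757/250 ≈ 28639.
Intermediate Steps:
v = -335/2 (v = -3/2 + (½)*(-332) = -3/2 - 166 = -335/2 ≈ -167.50)
G = -434/125 (G = -434*1/125 = -434/125 ≈ -3.4720)
-171*v + G = -171*(-335/2) - 434/125 = 57285/2 - 434/125 = 7159757/250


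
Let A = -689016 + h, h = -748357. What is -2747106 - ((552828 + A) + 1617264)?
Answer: -3479825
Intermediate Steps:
A = -1437373 (A = -689016 - 748357 = -1437373)
-2747106 - ((552828 + A) + 1617264) = -2747106 - ((552828 - 1437373) + 1617264) = -2747106 - (-884545 + 1617264) = -2747106 - 1*732719 = -2747106 - 732719 = -3479825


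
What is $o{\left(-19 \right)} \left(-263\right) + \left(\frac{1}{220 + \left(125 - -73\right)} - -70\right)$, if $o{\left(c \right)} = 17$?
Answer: $- \frac{1839617}{418} \approx -4401.0$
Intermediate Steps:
$o{\left(-19 \right)} \left(-263\right) + \left(\frac{1}{220 + \left(125 - -73\right)} - -70\right) = 17 \left(-263\right) + \left(\frac{1}{220 + \left(125 - -73\right)} - -70\right) = -4471 + \left(\frac{1}{220 + \left(125 + 73\right)} + 70\right) = -4471 + \left(\frac{1}{220 + 198} + 70\right) = -4471 + \left(\frac{1}{418} + 70\right) = -4471 + \frac{29261}{418} = - \frac{1839617}{418}$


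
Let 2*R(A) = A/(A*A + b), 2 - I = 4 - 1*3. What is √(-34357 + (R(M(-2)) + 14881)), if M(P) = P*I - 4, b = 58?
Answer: I*√172090218/94 ≈ 139.56*I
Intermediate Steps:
I = 1 (I = 2 - (4 - 1*3) = 2 - (4 - 3) = 2 - 1*1 = 2 - 1 = 1)
M(P) = -4 + P (M(P) = P*1 - 4 = P - 4 = -4 + P)
R(A) = A/(2*(58 + A²)) (R(A) = (A/(A*A + 58))/2 = (A/(A² + 58))/2 = (A/(58 + A²))/2 = A/(2*(58 + A²)))
√(-34357 + (R(M(-2)) + 14881)) = √(-34357 + ((-4 - 2)/(2*(58 + (-4 - 2)²)) + 14881)) = √(-34357 + ((½)*(-6)/(58 + (-6)²) + 14881)) = √(-34357 + ((½)*(-6)/(58 + 36) + 14881)) = √(-34357 + ((½)*(-6)/94 + 14881)) = √(-34357 + ((½)*(-6)*(1/94) + 14881)) = √(-34357 + (-3/94 + 14881)) = √(-34357 + 1398811/94) = √(-1830747/94) = I*√172090218/94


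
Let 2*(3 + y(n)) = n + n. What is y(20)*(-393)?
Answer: -6681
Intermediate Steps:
y(n) = -3 + n (y(n) = -3 + (n + n)/2 = -3 + (2*n)/2 = -3 + n)
y(20)*(-393) = (-3 + 20)*(-393) = 17*(-393) = -6681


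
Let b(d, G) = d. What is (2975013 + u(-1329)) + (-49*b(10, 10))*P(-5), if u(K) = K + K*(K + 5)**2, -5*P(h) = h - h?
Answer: -2326731420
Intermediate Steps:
P(h) = 0 (P(h) = -(h - h)/5 = -1/5*0 = 0)
u(K) = K + K*(5 + K)**2
(2975013 + u(-1329)) + (-49*b(10, 10))*P(-5) = (2975013 - 1329*(1 + (5 - 1329)**2)) - 49*10*0 = (2975013 - 1329*(1 + (-1324)**2)) - 490*0 = (2975013 - 1329*(1 + 1752976)) + 0 = (2975013 - 1329*1752977) + 0 = (2975013 - 2329706433) + 0 = -2326731420 + 0 = -2326731420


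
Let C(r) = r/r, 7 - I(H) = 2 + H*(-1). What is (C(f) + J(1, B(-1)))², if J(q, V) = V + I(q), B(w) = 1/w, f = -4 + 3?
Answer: 36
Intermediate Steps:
I(H) = 5 + H (I(H) = 7 - (2 + H*(-1)) = 7 - (2 - H) = 7 + (-2 + H) = 5 + H)
f = -1
C(r) = 1
J(q, V) = 5 + V + q (J(q, V) = V + (5 + q) = 5 + V + q)
(C(f) + J(1, B(-1)))² = (1 + (5 + 1/(-1) + 1))² = (1 + (5 - 1 + 1))² = (1 + 5)² = 6² = 36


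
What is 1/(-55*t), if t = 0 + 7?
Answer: -1/385 ≈ -0.0025974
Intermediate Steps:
t = 7
1/(-55*t) = 1/(-55*7) = 1/(-385) = -1/385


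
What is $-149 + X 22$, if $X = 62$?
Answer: $1215$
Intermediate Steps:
$-149 + X 22 = -149 + 62 \cdot 22 = -149 + 1364 = 1215$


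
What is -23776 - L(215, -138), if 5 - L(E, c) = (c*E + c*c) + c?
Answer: -34545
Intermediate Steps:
L(E, c) = 5 - c - c**2 - E*c (L(E, c) = 5 - ((c*E + c*c) + c) = 5 - ((E*c + c**2) + c) = 5 - ((c**2 + E*c) + c) = 5 - (c + c**2 + E*c) = 5 + (-c - c**2 - E*c) = 5 - c - c**2 - E*c)
-23776 - L(215, -138) = -23776 - (5 - 1*(-138) - 1*(-138)**2 - 1*215*(-138)) = -23776 - (5 + 138 - 1*19044 + 29670) = -23776 - (5 + 138 - 19044 + 29670) = -23776 - 1*10769 = -23776 - 10769 = -34545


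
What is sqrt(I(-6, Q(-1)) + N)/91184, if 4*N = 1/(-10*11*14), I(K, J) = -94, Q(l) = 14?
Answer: I*sqrt(222930785)/140423360 ≈ 0.00010633*I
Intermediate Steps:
N = -1/6160 (N = 1/(4*((-10*11*14))) = 1/(4*((-110*14))) = (1/4)/(-1540) = (1/4)*(-1/1540) = -1/6160 ≈ -0.00016234)
sqrt(I(-6, Q(-1)) + N)/91184 = sqrt(-94 - 1/6160)/91184 = sqrt(-579041/6160)*(1/91184) = (I*sqrt(222930785)/1540)*(1/91184) = I*sqrt(222930785)/140423360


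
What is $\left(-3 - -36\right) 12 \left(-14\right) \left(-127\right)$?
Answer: $704088$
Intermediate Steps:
$\left(-3 - -36\right) 12 \left(-14\right) \left(-127\right) = \left(-3 + 36\right) \left(-168\right) \left(-127\right) = 33 \left(-168\right) \left(-127\right) = \left(-5544\right) \left(-127\right) = 704088$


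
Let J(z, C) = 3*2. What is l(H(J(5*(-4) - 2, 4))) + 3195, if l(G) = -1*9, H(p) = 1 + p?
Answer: 3186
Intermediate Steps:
J(z, C) = 6
l(G) = -9
l(H(J(5*(-4) - 2, 4))) + 3195 = -9 + 3195 = 3186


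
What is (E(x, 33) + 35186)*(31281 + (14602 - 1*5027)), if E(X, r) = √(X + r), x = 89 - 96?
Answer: 1437559216 + 40856*√26 ≈ 1.4378e+9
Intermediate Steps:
x = -7
(E(x, 33) + 35186)*(31281 + (14602 - 1*5027)) = (√(-7 + 33) + 35186)*(31281 + (14602 - 1*5027)) = (√26 + 35186)*(31281 + (14602 - 5027)) = (35186 + √26)*(31281 + 9575) = (35186 + √26)*40856 = 1437559216 + 40856*√26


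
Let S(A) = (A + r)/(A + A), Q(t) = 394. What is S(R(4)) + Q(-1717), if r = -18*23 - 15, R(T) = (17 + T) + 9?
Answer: 7747/20 ≈ 387.35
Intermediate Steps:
R(T) = 26 + T
r = -429 (r = -414 - 15 = -429)
S(A) = (-429 + A)/(2*A) (S(A) = (A - 429)/(A + A) = (-429 + A)/((2*A)) = (-429 + A)*(1/(2*A)) = (-429 + A)/(2*A))
S(R(4)) + Q(-1717) = (-429 + (26 + 4))/(2*(26 + 4)) + 394 = (½)*(-429 + 30)/30 + 394 = (½)*(1/30)*(-399) + 394 = -133/20 + 394 = 7747/20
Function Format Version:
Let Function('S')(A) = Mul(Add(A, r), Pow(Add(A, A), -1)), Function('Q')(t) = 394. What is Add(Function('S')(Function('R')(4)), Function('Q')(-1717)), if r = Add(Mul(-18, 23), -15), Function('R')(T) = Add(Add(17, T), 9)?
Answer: Rational(7747, 20) ≈ 387.35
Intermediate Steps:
Function('R')(T) = Add(26, T)
r = -429 (r = Add(-414, -15) = -429)
Function('S')(A) = Mul(Rational(1, 2), Pow(A, -1), Add(-429, A)) (Function('S')(A) = Mul(Add(A, -429), Pow(Add(A, A), -1)) = Mul(Add(-429, A), Pow(Mul(2, A), -1)) = Mul(Add(-429, A), Mul(Rational(1, 2), Pow(A, -1))) = Mul(Rational(1, 2), Pow(A, -1), Add(-429, A)))
Add(Function('S')(Function('R')(4)), Function('Q')(-1717)) = Add(Mul(Rational(1, 2), Pow(Add(26, 4), -1), Add(-429, Add(26, 4))), 394) = Add(Mul(Rational(1, 2), Pow(30, -1), Add(-429, 30)), 394) = Add(Mul(Rational(1, 2), Rational(1, 30), -399), 394) = Add(Rational(-133, 20), 394) = Rational(7747, 20)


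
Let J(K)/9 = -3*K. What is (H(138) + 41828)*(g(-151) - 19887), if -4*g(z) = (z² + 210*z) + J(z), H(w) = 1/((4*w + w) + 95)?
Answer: -613324610099/785 ≈ -7.8130e+8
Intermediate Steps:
J(K) = -27*K (J(K) = 9*(-3*K) = -27*K)
H(w) = 1/(95 + 5*w) (H(w) = 1/(5*w + 95) = 1/(95 + 5*w))
g(z) = -183*z/4 - z²/4 (g(z) = -((z² + 210*z) - 27*z)/4 = -(z² + 183*z)/4 = -183*z/4 - z²/4)
(H(138) + 41828)*(g(-151) - 19887) = (1/(5*(19 + 138)) + 41828)*((¼)*(-151)*(-183 - 1*(-151)) - 19887) = ((⅕)/157 + 41828)*((¼)*(-151)*(-183 + 151) - 19887) = ((⅕)*(1/157) + 41828)*((¼)*(-151)*(-32) - 19887) = (1/785 + 41828)*(1208 - 19887) = (32834981/785)*(-18679) = -613324610099/785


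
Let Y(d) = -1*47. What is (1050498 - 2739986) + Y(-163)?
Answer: -1689535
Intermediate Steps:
Y(d) = -47
(1050498 - 2739986) + Y(-163) = (1050498 - 2739986) - 47 = -1689488 - 47 = -1689535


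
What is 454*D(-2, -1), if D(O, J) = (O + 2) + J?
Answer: -454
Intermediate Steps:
D(O, J) = 2 + J + O (D(O, J) = (2 + O) + J = 2 + J + O)
454*D(-2, -1) = 454*(2 - 1 - 2) = 454*(-1) = -454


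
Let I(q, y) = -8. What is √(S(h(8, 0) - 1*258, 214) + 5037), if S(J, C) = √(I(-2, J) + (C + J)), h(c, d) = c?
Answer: √(5037 + 2*I*√11) ≈ 70.972 + 0.0467*I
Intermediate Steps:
S(J, C) = √(-8 + C + J) (S(J, C) = √(-8 + (C + J)) = √(-8 + C + J))
√(S(h(8, 0) - 1*258, 214) + 5037) = √(√(-8 + 214 + (8 - 1*258)) + 5037) = √(√(-8 + 214 + (8 - 258)) + 5037) = √(√(-8 + 214 - 250) + 5037) = √(√(-44) + 5037) = √(2*I*√11 + 5037) = √(5037 + 2*I*√11)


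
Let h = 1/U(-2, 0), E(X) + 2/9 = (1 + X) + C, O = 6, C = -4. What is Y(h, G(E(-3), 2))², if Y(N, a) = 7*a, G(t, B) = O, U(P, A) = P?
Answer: 1764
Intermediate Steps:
E(X) = -29/9 + X (E(X) = -2/9 + ((1 + X) - 4) = -2/9 + (-3 + X) = -29/9 + X)
G(t, B) = 6
h = -½ (h = 1/(-2) = -½ ≈ -0.50000)
Y(h, G(E(-3), 2))² = (7*6)² = 42² = 1764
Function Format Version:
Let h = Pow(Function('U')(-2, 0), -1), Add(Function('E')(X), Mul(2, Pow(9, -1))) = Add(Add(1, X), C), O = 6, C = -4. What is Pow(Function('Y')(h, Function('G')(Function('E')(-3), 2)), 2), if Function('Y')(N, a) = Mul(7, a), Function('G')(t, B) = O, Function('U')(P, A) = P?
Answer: 1764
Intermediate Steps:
Function('E')(X) = Add(Rational(-29, 9), X) (Function('E')(X) = Add(Rational(-2, 9), Add(Add(1, X), -4)) = Add(Rational(-2, 9), Add(-3, X)) = Add(Rational(-29, 9), X))
Function('G')(t, B) = 6
h = Rational(-1, 2) (h = Pow(-2, -1) = Rational(-1, 2) ≈ -0.50000)
Pow(Function('Y')(h, Function('G')(Function('E')(-3), 2)), 2) = Pow(Mul(7, 6), 2) = Pow(42, 2) = 1764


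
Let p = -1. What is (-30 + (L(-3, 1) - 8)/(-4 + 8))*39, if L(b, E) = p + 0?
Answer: -5031/4 ≈ -1257.8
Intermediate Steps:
L(b, E) = -1 (L(b, E) = -1 + 0 = -1)
(-30 + (L(-3, 1) - 8)/(-4 + 8))*39 = (-30 + (-1 - 8)/(-4 + 8))*39 = (-30 - 9/4)*39 = -129/4*39 = -5031/4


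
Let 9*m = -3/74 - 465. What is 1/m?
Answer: -222/11471 ≈ -0.019353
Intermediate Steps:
m = -11471/222 (m = (-3/74 - 465)/9 = (1/9)*(-34413/74) = -11471/222 ≈ -51.671)
1/m = 1/(-11471/222) = -222/11471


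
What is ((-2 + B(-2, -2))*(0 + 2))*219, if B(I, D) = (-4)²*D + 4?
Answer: -13140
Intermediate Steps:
B(I, D) = 4 + 16*D (B(I, D) = 16*D + 4 = 4 + 16*D)
((-2 + B(-2, -2))*(0 + 2))*219 = ((-2 + (4 + 16*(-2)))*(0 + 2))*219 = ((-2 + (4 - 32))*2)*219 = ((-2 - 28)*2)*219 = -30*2*219 = -60*219 = -13140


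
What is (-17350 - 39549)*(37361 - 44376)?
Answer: 399146485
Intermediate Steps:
(-17350 - 39549)*(37361 - 44376) = -56899*(-7015) = 399146485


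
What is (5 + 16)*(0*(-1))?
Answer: 0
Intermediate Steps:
(5 + 16)*(0*(-1)) = 21*0 = 0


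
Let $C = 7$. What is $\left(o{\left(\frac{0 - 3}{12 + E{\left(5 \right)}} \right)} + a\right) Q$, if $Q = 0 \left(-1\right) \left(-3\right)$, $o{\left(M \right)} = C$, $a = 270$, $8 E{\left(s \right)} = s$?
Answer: $0$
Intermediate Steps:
$E{\left(s \right)} = \frac{s}{8}$
$o{\left(M \right)} = 7$
$Q = 0$ ($Q = 0 \left(-3\right) = 0$)
$\left(o{\left(\frac{0 - 3}{12 + E{\left(5 \right)}} \right)} + a\right) Q = \left(7 + 270\right) 0 = 277 \cdot 0 = 0$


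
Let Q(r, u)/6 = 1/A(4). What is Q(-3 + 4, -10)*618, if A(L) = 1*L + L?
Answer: 927/2 ≈ 463.50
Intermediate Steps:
A(L) = 2*L (A(L) = L + L = 2*L)
Q(r, u) = ¾ (Q(r, u) = 6/((2*4)) = 6/8 = 6*(⅛) = ¾)
Q(-3 + 4, -10)*618 = (¾)*618 = 927/2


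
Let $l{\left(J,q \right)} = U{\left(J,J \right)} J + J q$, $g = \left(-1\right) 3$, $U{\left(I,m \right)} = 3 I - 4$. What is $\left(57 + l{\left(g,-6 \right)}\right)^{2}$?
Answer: $12996$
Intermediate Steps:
$U{\left(I,m \right)} = -4 + 3 I$
$g = -3$
$l{\left(J,q \right)} = J q + J \left(-4 + 3 J\right)$ ($l{\left(J,q \right)} = \left(-4 + 3 J\right) J + J q = J \left(-4 + 3 J\right) + J q = J q + J \left(-4 + 3 J\right)$)
$\left(57 + l{\left(g,-6 \right)}\right)^{2} = \left(57 - 3 \left(-4 - 6 + 3 \left(-3\right)\right)\right)^{2} = \left(57 - 3 \left(-4 - 6 - 9\right)\right)^{2} = \left(57 - -57\right)^{2} = \left(57 + 57\right)^{2} = 114^{2} = 12996$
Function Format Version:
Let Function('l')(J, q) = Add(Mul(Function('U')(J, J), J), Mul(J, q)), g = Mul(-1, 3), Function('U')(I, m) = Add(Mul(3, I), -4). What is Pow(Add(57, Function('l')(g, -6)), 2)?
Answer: 12996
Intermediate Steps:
Function('U')(I, m) = Add(-4, Mul(3, I))
g = -3
Function('l')(J, q) = Add(Mul(J, q), Mul(J, Add(-4, Mul(3, J)))) (Function('l')(J, q) = Add(Mul(Add(-4, Mul(3, J)), J), Mul(J, q)) = Add(Mul(J, Add(-4, Mul(3, J))), Mul(J, q)) = Add(Mul(J, q), Mul(J, Add(-4, Mul(3, J)))))
Pow(Add(57, Function('l')(g, -6)), 2) = Pow(Add(57, Mul(-3, Add(-4, -6, Mul(3, -3)))), 2) = Pow(Add(57, Mul(-3, Add(-4, -6, -9))), 2) = Pow(Add(57, Mul(-3, -19)), 2) = Pow(Add(57, 57), 2) = Pow(114, 2) = 12996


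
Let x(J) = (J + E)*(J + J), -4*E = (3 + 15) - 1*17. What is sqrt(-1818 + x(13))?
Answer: I*sqrt(5946)/2 ≈ 38.555*I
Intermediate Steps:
E = -1/4 (E = -((3 + 15) - 1*17)/4 = -(18 - 17)/4 = -1/4*1 = -1/4 ≈ -0.25000)
x(J) = 2*J*(-1/4 + J) (x(J) = (J - 1/4)*(J + J) = (-1/4 + J)*(2*J) = 2*J*(-1/4 + J))
sqrt(-1818 + x(13)) = sqrt(-1818 + (1/2)*13*(-1 + 4*13)) = sqrt(-1818 + (1/2)*13*(-1 + 52)) = sqrt(-1818 + (1/2)*13*51) = sqrt(-1818 + 663/2) = sqrt(-2973/2) = I*sqrt(5946)/2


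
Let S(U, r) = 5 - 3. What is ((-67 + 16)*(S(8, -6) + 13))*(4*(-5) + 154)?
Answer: -102510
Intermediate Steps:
S(U, r) = 2
((-67 + 16)*(S(8, -6) + 13))*(4*(-5) + 154) = ((-67 + 16)*(2 + 13))*(4*(-5) + 154) = (-51*15)*(-20 + 154) = -765*134 = -102510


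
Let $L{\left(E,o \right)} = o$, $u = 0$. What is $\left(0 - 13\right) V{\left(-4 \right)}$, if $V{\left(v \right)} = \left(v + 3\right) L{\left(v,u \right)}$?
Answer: $0$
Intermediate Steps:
$V{\left(v \right)} = 0$ ($V{\left(v \right)} = \left(v + 3\right) 0 = \left(3 + v\right) 0 = 0$)
$\left(0 - 13\right) V{\left(-4 \right)} = \left(0 - 13\right) 0 = \left(-13\right) 0 = 0$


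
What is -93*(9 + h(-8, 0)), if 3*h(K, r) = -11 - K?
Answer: -744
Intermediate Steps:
h(K, r) = -11/3 - K/3 (h(K, r) = (-11 - K)/3 = -11/3 - K/3)
-93*(9 + h(-8, 0)) = -93*(9 + (-11/3 - ⅓*(-8))) = -93*(9 + (-11/3 + 8/3)) = -93*(9 - 1) = -93*8 = -744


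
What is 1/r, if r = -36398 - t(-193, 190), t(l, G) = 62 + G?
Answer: -1/36650 ≈ -2.7285e-5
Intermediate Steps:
r = -36650 (r = -36398 - (62 + 190) = -36398 - 1*252 = -36398 - 252 = -36650)
1/r = 1/(-36650) = -1/36650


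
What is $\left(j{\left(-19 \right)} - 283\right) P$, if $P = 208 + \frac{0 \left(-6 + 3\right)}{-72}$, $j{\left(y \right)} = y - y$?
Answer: $-58864$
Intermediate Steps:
$j{\left(y \right)} = 0$
$P = 208$ ($P = 208 + 0 \left(-3\right) \left(- \frac{1}{72}\right) = 208 + 0 \left(- \frac{1}{72}\right) = 208 + 0 = 208$)
$\left(j{\left(-19 \right)} - 283\right) P = \left(0 - 283\right) 208 = \left(-283\right) 208 = -58864$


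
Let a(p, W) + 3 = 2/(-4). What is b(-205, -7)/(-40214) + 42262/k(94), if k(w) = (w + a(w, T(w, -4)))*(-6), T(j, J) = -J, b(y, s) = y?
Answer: -1699412753/21836202 ≈ -77.825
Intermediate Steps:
a(p, W) = -7/2 (a(p, W) = -3 + 2/(-4) = -3 + 2*(-¼) = -3 - ½ = -7/2)
k(w) = 21 - 6*w (k(w) = (w - 7/2)*(-6) = (-7/2 + w)*(-6) = 21 - 6*w)
b(-205, -7)/(-40214) + 42262/k(94) = -205/(-40214) + 42262/(21 - 6*94) = -205*(-1/40214) + 42262/(21 - 564) = 205/40214 + 42262/(-543) = 205/40214 + 42262*(-1/543) = 205/40214 - 42262/543 = -1699412753/21836202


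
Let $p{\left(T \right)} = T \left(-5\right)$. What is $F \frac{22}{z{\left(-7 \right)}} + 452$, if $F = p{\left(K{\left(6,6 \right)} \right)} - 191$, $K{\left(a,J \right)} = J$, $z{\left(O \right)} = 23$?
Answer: $\frac{5534}{23} \approx 240.61$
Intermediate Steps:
$p{\left(T \right)} = - 5 T$
$F = -221$ ($F = \left(-5\right) 6 - 191 = -30 - 191 = -221$)
$F \frac{22}{z{\left(-7 \right)}} + 452 = - 221 \cdot \frac{22}{23} + 452 = - 221 \cdot 22 \cdot \frac{1}{23} + 452 = \left(-221\right) \frac{22}{23} + 452 = - \frac{4862}{23} + 452 = \frac{5534}{23}$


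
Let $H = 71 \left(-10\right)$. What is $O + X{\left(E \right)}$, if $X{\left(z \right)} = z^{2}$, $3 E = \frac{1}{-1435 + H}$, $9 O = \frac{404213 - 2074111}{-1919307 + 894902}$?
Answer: $\frac{1536648693971}{8483963427225} \approx 0.18112$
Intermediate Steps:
$H = -710$
$O = \frac{1669898}{9219645}$ ($O = \frac{\left(404213 - 2074111\right) \frac{1}{-1919307 + 894902}}{9} = \frac{\left(-1669898\right) \frac{1}{-1024405}}{9} = \frac{\left(-1669898\right) \left(- \frac{1}{1024405}\right)}{9} = \frac{1}{9} \cdot \frac{1669898}{1024405} = \frac{1669898}{9219645} \approx 0.18112$)
$E = - \frac{1}{6435}$ ($E = \frac{1}{3 \left(-1435 - 710\right)} = \frac{1}{3 \left(-2145\right)} = \frac{1}{3} \left(- \frac{1}{2145}\right) = - \frac{1}{6435} \approx -0.0001554$)
$O + X{\left(E \right)} = \frac{1669898}{9219645} + \left(- \frac{1}{6435}\right)^{2} = \frac{1669898}{9219645} + \frac{1}{41409225} = \frac{1536648693971}{8483963427225}$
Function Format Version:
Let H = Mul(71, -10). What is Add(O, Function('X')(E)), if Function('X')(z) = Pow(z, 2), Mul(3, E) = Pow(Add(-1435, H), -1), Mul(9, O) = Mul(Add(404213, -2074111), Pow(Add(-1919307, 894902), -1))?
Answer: Rational(1536648693971, 8483963427225) ≈ 0.18112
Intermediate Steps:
H = -710
O = Rational(1669898, 9219645) (O = Mul(Rational(1, 9), Mul(Add(404213, -2074111), Pow(Add(-1919307, 894902), -1))) = Mul(Rational(1, 9), Mul(-1669898, Pow(-1024405, -1))) = Mul(Rational(1, 9), Mul(-1669898, Rational(-1, 1024405))) = Mul(Rational(1, 9), Rational(1669898, 1024405)) = Rational(1669898, 9219645) ≈ 0.18112)
E = Rational(-1, 6435) (E = Mul(Rational(1, 3), Pow(Add(-1435, -710), -1)) = Mul(Rational(1, 3), Pow(-2145, -1)) = Mul(Rational(1, 3), Rational(-1, 2145)) = Rational(-1, 6435) ≈ -0.00015540)
Add(O, Function('X')(E)) = Add(Rational(1669898, 9219645), Pow(Rational(-1, 6435), 2)) = Add(Rational(1669898, 9219645), Rational(1, 41409225)) = Rational(1536648693971, 8483963427225)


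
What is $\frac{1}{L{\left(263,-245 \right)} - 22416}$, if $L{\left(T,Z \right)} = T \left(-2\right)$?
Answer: $- \frac{1}{22942} \approx -4.3588 \cdot 10^{-5}$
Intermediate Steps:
$L{\left(T,Z \right)} = - 2 T$
$\frac{1}{L{\left(263,-245 \right)} - 22416} = \frac{1}{\left(-2\right) 263 - 22416} = \frac{1}{-526 - 22416} = \frac{1}{-22942} = - \frac{1}{22942}$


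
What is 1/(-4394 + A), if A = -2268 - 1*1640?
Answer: -1/8302 ≈ -0.00012045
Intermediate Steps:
A = -3908 (A = -2268 - 1640 = -3908)
1/(-4394 + A) = 1/(-4394 - 3908) = 1/(-8302) = -1/8302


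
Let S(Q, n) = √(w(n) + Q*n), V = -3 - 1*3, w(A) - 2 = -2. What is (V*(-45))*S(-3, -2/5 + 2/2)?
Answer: 162*I*√5 ≈ 362.24*I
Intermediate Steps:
w(A) = 0 (w(A) = 2 - 2 = 0)
V = -6 (V = -3 - 3 = -6)
S(Q, n) = √(Q*n) (S(Q, n) = √(0 + Q*n) = √(Q*n))
(V*(-45))*S(-3, -2/5 + 2/2) = (-6*(-45))*√(-3*(-2/5 + 2/2)) = 270*√(-3*(-2*⅕ + 2*(½))) = 270*√(-3*(-⅖ + 1)) = 270*√(-3*⅗) = 270*√(-9/5) = 270*(3*I*√5/5) = 162*I*√5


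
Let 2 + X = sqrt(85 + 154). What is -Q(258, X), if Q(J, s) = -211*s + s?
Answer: -420 + 210*sqrt(239) ≈ 2826.5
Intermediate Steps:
X = -2 + sqrt(239) (X = -2 + sqrt(85 + 154) = -2 + sqrt(239) ≈ 13.460)
Q(J, s) = -210*s
-Q(258, X) = -(-210)*(-2 + sqrt(239)) = -(420 - 210*sqrt(239)) = -420 + 210*sqrt(239)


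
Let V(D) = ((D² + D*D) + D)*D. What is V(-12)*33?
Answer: -109296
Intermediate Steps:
V(D) = D*(D + 2*D²) (V(D) = ((D² + D²) + D)*D = (2*D² + D)*D = (D + 2*D²)*D = D*(D + 2*D²))
V(-12)*33 = ((-12)²*(1 + 2*(-12)))*33 = (144*(1 - 24))*33 = (144*(-23))*33 = -3312*33 = -109296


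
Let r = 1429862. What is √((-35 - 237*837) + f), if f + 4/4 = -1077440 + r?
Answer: 3*√17113 ≈ 392.45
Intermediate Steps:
f = 352421 (f = -1 + (-1077440 + 1429862) = -1 + 352422 = 352421)
√((-35 - 237*837) + f) = √((-35 - 237*837) + 352421) = √((-35 - 198369) + 352421) = √(-198404 + 352421) = √154017 = 3*√17113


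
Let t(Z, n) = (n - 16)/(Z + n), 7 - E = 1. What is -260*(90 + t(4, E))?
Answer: -23140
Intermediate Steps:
E = 6 (E = 7 - 1*1 = 7 - 1 = 6)
t(Z, n) = (-16 + n)/(Z + n)
-260*(90 + t(4, E)) = -260*(90 + (-16 + 6)/(4 + 6)) = -260*(90 - 10/10) = -260*(90 + (⅒)*(-10)) = -260*(90 - 1) = -260*89 = -23140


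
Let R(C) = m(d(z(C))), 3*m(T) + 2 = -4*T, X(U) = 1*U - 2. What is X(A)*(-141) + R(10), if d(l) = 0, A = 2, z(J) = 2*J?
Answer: -⅔ ≈ -0.66667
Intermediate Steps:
X(U) = -2 + U (X(U) = U - 2 = -2 + U)
m(T) = -⅔ - 4*T/3 (m(T) = -⅔ + (-4*T)/3 = -⅔ - 4*T/3)
R(C) = -⅔ (R(C) = -⅔ - 4/3*0 = -⅔ + 0 = -⅔)
X(A)*(-141) + R(10) = (-2 + 2)*(-141) - ⅔ = 0*(-141) - ⅔ = 0 - ⅔ = -⅔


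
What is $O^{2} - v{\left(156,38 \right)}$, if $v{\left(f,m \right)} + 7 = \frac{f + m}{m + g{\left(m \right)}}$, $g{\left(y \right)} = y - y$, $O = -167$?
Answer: $\frac{529927}{19} \approx 27891.0$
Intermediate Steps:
$g{\left(y \right)} = 0$
$v{\left(f,m \right)} = -7 + \frac{f + m}{m}$ ($v{\left(f,m \right)} = -7 + \frac{f + m}{m + 0} = -7 + \frac{f + m}{m}$)
$O^{2} - v{\left(156,38 \right)} = \left(-167\right)^{2} - \left(-6 + \frac{156}{38}\right) = 27889 - \left(-6 + 156 \cdot \frac{1}{38}\right) = 27889 - \left(-6 + \frac{78}{19}\right) = 27889 - - \frac{36}{19} = 27889 + \frac{36}{19} = \frac{529927}{19}$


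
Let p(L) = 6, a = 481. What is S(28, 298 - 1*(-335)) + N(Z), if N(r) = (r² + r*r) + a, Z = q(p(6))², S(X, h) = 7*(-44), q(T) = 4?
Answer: 685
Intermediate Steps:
S(X, h) = -308
Z = 16 (Z = 4² = 16)
N(r) = 481 + 2*r² (N(r) = (r² + r*r) + 481 = (r² + r²) + 481 = 2*r² + 481 = 481 + 2*r²)
S(28, 298 - 1*(-335)) + N(Z) = -308 + (481 + 2*16²) = -308 + (481 + 2*256) = -308 + (481 + 512) = -308 + 993 = 685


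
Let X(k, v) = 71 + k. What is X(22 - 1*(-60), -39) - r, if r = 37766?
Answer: -37613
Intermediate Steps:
X(22 - 1*(-60), -39) - r = (71 + (22 - 1*(-60))) - 1*37766 = (71 + (22 + 60)) - 37766 = (71 + 82) - 37766 = 153 - 37766 = -37613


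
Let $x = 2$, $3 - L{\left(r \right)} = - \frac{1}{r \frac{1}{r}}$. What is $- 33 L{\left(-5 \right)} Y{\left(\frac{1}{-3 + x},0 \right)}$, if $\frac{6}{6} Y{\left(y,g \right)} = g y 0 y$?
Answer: $0$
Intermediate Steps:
$L{\left(r \right)} = 4$ ($L{\left(r \right)} = 3 - - \frac{1}{r \frac{1}{r}} = 3 - - 1^{-1} = 3 - \left(-1\right) 1 = 3 - -1 = 3 + 1 = 4$)
$Y{\left(y,g \right)} = 0$ ($Y{\left(y,g \right)} = g y 0 y = g y 0 = 0$)
$- 33 L{\left(-5 \right)} Y{\left(\frac{1}{-3 + x},0 \right)} = \left(-33\right) 4 \cdot 0 = \left(-132\right) 0 = 0$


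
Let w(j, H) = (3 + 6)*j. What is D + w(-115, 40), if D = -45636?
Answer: -46671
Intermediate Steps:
w(j, H) = 9*j
D + w(-115, 40) = -45636 + 9*(-115) = -45636 - 1035 = -46671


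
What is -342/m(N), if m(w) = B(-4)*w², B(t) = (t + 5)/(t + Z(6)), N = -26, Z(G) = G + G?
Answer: -684/169 ≈ -4.0473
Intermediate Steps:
Z(G) = 2*G
B(t) = (5 + t)/(12 + t) (B(t) = (t + 5)/(t + 2*6) = (5 + t)/(t + 12) = (5 + t)/(12 + t))
m(w) = w²/8 (m(w) = ((5 - 4)/(12 - 4))*w² = (1/8)*w² = ((⅛)*1)*w² = w²/8)
-342/m(N) = -342/((⅛)*(-26)²) = -342/((⅛)*676) = -342/169/2 = -342*2/169 = -684/169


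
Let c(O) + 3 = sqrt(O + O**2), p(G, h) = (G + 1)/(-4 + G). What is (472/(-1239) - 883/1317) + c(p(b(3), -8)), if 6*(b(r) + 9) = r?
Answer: -12450/3073 + 2*sqrt(6)/5 ≈ -3.0716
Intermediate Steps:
b(r) = -9 + r/6
p(G, h) = (1 + G)/(-4 + G)
c(O) = -3 + sqrt(O + O**2)
(472/(-1239) - 883/1317) + c(p(b(3), -8)) = (472/(-1239) - 883/1317) + (-3 + sqrt(((1 + (-9 + (1/6)*3))/(-4 + (-9 + (1/6)*3)))*(1 + (1 + (-9 + (1/6)*3))/(-4 + (-9 + (1/6)*3))))) = (472*(-1/1239) - 883*1/1317) + (-3 + sqrt(((1 + (-9 + 1/2))/(-4 + (-9 + 1/2)))*(1 + (1 + (-9 + 1/2))/(-4 + (-9 + 1/2))))) = (-8/21 - 883/1317) + (-3 + sqrt(((1 - 17/2)/(-4 - 17/2))*(1 + (1 - 17/2)/(-4 - 17/2)))) = -3231/3073 + (-3 + sqrt((-15/2/(-25/2))*(1 - 15/2/(-25/2)))) = -3231/3073 + (-3 + sqrt((-2/25*(-15/2))*(1 - 2/25*(-15/2)))) = -3231/3073 + (-3 + sqrt(3*(1 + 3/5)/5)) = -3231/3073 + (-3 + sqrt((3/5)*(8/5))) = -3231/3073 + (-3 + sqrt(24/25)) = -3231/3073 + (-3 + 2*sqrt(6)/5) = -12450/3073 + 2*sqrt(6)/5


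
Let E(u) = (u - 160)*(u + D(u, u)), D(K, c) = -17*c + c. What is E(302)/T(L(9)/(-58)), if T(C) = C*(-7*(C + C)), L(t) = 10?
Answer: 54098166/35 ≈ 1.5457e+6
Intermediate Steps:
D(K, c) = -16*c
T(C) = -14*C² (T(C) = C*(-14*C) = -14*C²)
E(u) = -15*u*(-160 + u) (E(u) = (u - 160)*(u - 16*u) = (-160 + u)*(-15*u) = -15*u*(-160 + u))
E(302)/T(L(9)/(-58)) = (15*302*(160 - 1*302))/((-14*(10/(-58))²)) = (15*302*(160 - 302))/((-14*(10*(-1/58))²)) = (15*302*(-142))/((-14*(-5/29)²)) = -643260/((-14*25/841)) = -643260/(-350/841) = -643260*(-841/350) = 54098166/35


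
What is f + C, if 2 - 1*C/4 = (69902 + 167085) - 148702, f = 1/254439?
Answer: -89850552947/254439 ≈ -3.5313e+5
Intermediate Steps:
f = 1/254439 ≈ 3.9302e-6
C = -353132 (C = 8 - 4*((69902 + 167085) - 148702) = 8 - 4*(236987 - 148702) = 8 - 4*88285 = 8 - 353140 = -353132)
f + C = 1/254439 - 353132 = -89850552947/254439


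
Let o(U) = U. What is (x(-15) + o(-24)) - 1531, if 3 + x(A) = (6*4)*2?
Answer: -1510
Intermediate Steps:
x(A) = 45 (x(A) = -3 + (6*4)*2 = -3 + 24*2 = -3 + 48 = 45)
(x(-15) + o(-24)) - 1531 = (45 - 24) - 1531 = 21 - 1531 = -1510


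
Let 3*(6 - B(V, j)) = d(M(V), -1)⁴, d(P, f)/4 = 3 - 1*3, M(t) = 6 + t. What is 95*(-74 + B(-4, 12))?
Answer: -6460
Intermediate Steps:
d(P, f) = 0 (d(P, f) = 4*(3 - 1*3) = 4*(3 - 3) = 4*0 = 0)
B(V, j) = 6 (B(V, j) = 6 - ⅓*0⁴ = 6 - ⅓*0 = 6 + 0 = 6)
95*(-74 + B(-4, 12)) = 95*(-74 + 6) = 95*(-68) = -6460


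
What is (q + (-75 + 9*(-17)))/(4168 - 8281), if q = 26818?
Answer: -26590/4113 ≈ -6.4649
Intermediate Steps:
(q + (-75 + 9*(-17)))/(4168 - 8281) = (26818 + (-75 + 9*(-17)))/(4168 - 8281) = (26818 + (-75 - 153))/(-4113) = (26818 - 228)*(-1/4113) = 26590*(-1/4113) = -26590/4113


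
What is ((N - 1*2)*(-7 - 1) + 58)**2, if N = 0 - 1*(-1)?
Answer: 4356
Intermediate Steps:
N = 1 (N = 0 + 1 = 1)
((N - 1*2)*(-7 - 1) + 58)**2 = ((1 - 1*2)*(-7 - 1) + 58)**2 = ((1 - 2)*(-8) + 58)**2 = (-1*(-8) + 58)**2 = (8 + 58)**2 = 66**2 = 4356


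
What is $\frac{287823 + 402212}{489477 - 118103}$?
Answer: $\frac{690035}{371374} \approx 1.8581$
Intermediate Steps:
$\frac{287823 + 402212}{489477 - 118103} = \frac{690035}{371374}$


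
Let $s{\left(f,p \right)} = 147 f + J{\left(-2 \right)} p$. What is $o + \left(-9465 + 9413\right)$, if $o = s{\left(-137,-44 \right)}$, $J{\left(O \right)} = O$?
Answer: $-20103$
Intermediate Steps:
$s{\left(f,p \right)} = - 2 p + 147 f$ ($s{\left(f,p \right)} = 147 f - 2 p = - 2 p + 147 f$)
$o = -20051$ ($o = \left(-2\right) \left(-44\right) + 147 \left(-137\right) = 88 - 20139 = -20051$)
$o + \left(-9465 + 9413\right) = -20051 + \left(-9465 + 9413\right) = -20051 - 52 = -20103$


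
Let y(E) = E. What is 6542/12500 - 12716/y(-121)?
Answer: 7260981/68750 ≈ 105.61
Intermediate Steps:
6542/12500 - 12716/y(-121) = 6542/12500 - 12716/(-121) = 6542*(1/12500) - 12716*(-1/121) = 3271/6250 + 1156/11 = 7260981/68750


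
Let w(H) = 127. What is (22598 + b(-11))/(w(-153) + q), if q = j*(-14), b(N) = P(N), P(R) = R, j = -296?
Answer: 22587/4271 ≈ 5.2885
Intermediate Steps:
b(N) = N
q = 4144 (q = -296*(-14) = 4144)
(22598 + b(-11))/(w(-153) + q) = (22598 - 11)/(127 + 4144) = 22587/4271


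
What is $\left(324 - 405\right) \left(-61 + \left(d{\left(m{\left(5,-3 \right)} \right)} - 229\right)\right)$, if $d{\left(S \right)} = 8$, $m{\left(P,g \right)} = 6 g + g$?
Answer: $22842$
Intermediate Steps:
$m{\left(P,g \right)} = 7 g$
$\left(324 - 405\right) \left(-61 + \left(d{\left(m{\left(5,-3 \right)} \right)} - 229\right)\right) = \left(324 - 405\right) \left(-61 + \left(8 - 229\right)\right) = - 81 \left(-61 - 221\right) = \left(-81\right) \left(-282\right) = 22842$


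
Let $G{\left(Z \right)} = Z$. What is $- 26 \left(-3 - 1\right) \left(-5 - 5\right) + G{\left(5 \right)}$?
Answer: $-1035$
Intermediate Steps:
$- 26 \left(-3 - 1\right) \left(-5 - 5\right) + G{\left(5 \right)} = - 26 \left(-3 - 1\right) \left(-5 - 5\right) + 5 = - 26 \left(\left(-4\right) \left(-10\right)\right) + 5 = \left(-26\right) 40 + 5 = -1040 + 5 = -1035$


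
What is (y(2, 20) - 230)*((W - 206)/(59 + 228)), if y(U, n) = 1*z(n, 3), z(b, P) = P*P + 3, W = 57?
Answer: 32482/287 ≈ 113.18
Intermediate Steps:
z(b, P) = 3 + P² (z(b, P) = P² + 3 = 3 + P²)
y(U, n) = 12 (y(U, n) = 1*(3 + 3²) = 1*(3 + 9) = 1*12 = 12)
(y(2, 20) - 230)*((W - 206)/(59 + 228)) = (12 - 230)*((57 - 206)/(59 + 228)) = -(-32482)/287 = -218*(-149/287) = 32482/287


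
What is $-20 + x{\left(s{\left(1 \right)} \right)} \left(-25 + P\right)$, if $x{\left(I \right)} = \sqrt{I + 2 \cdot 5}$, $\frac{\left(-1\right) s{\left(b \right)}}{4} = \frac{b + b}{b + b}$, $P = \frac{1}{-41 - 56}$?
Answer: $-20 - \frac{2426 \sqrt{6}}{97} \approx -81.262$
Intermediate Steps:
$P = - \frac{1}{97}$ ($P = \frac{1}{-97} = - \frac{1}{97} \approx -0.010309$)
$s{\left(b \right)} = -4$ ($s{\left(b \right)} = - 4 \frac{b + b}{b + b} = - 4 \frac{2 b}{2 b} = - 4 \cdot 2 b \frac{1}{2 b} = \left(-4\right) 1 = -4$)
$x{\left(I \right)} = \sqrt{10 + I}$ ($x{\left(I \right)} = \sqrt{I + 10} = \sqrt{10 + I}$)
$-20 + x{\left(s{\left(1 \right)} \right)} \left(-25 + P\right) = -20 + \sqrt{10 - 4} \left(-25 - \frac{1}{97}\right) = -20 + \sqrt{6} \left(- \frac{2426}{97}\right) = -20 - \frac{2426 \sqrt{6}}{97}$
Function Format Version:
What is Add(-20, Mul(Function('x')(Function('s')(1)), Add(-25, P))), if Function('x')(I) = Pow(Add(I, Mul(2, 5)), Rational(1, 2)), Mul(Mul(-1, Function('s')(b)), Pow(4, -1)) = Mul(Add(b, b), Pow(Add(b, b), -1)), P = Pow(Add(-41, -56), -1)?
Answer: Add(-20, Mul(Rational(-2426, 97), Pow(6, Rational(1, 2)))) ≈ -81.262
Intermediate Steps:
P = Rational(-1, 97) (P = Pow(-97, -1) = Rational(-1, 97) ≈ -0.010309)
Function('s')(b) = -4 (Function('s')(b) = Mul(-4, Mul(Add(b, b), Pow(Add(b, b), -1))) = Mul(-4, Mul(Mul(2, b), Pow(Mul(2, b), -1))) = Mul(-4, Mul(Mul(2, b), Mul(Rational(1, 2), Pow(b, -1)))) = Mul(-4, 1) = -4)
Function('x')(I) = Pow(Add(10, I), Rational(1, 2)) (Function('x')(I) = Pow(Add(I, 10), Rational(1, 2)) = Pow(Add(10, I), Rational(1, 2)))
Add(-20, Mul(Function('x')(Function('s')(1)), Add(-25, P))) = Add(-20, Mul(Pow(Add(10, -4), Rational(1, 2)), Add(-25, Rational(-1, 97)))) = Add(-20, Mul(Pow(6, Rational(1, 2)), Rational(-2426, 97))) = Add(-20, Mul(Rational(-2426, 97), Pow(6, Rational(1, 2))))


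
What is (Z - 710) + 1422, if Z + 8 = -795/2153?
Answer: 1514917/2153 ≈ 703.63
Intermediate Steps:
Z = -18019/2153 (Z = -8 - 795/2153 = -18019/2153 ≈ -8.3692)
(Z - 710) + 1422 = (-18019/2153 - 710) + 1422 = -1546649/2153 + 1422 = 1514917/2153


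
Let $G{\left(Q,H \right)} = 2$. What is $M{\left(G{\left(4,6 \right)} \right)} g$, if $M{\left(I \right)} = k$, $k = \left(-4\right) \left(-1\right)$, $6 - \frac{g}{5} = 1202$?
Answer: $-23920$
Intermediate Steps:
$g = -5980$ ($g = 30 - 6010 = -5980$)
$k = 4$
$M{\left(I \right)} = 4$
$M{\left(G{\left(4,6 \right)} \right)} g = 4 \left(-5980\right) = -23920$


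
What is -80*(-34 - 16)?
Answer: 4000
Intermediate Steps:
-80*(-34 - 16) = -80*(-50) = 4000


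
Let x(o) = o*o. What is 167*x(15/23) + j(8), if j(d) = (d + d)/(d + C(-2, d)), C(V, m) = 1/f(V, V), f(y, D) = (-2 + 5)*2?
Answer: 1891959/25921 ≈ 72.989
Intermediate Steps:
f(y, D) = 6 (f(y, D) = 3*2 = 6)
C(V, m) = ⅙ (C(V, m) = 1/6 = ⅙)
j(d) = 2*d/(⅙ + d) (j(d) = (d + d)/(d + ⅙) = (2*d)/(⅙ + d) = 2*d/(⅙ + d))
x(o) = o²
167*x(15/23) + j(8) = 167*(15/23)² + 12*8/(1 + 6*8) = 167*(15*(1/23))² + 12*8/(1 + 48) = 167*(15/23)² + 12*8/49 = 167*(225/529) + 12*8*(1/49) = 37575/529 + 96/49 = 1891959/25921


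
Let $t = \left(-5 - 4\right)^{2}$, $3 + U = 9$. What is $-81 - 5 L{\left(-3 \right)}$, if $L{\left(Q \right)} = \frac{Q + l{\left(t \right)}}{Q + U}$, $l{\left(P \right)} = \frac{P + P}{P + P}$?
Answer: $- \frac{233}{3} \approx -77.667$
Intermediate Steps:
$U = 6$ ($U = -3 + 9 = 6$)
$t = 81$ ($t = \left(-9\right)^{2} = 81$)
$l{\left(P \right)} = 1$ ($l{\left(P \right)} = \frac{2 P}{2 P} = 2 P \frac{1}{2 P} = 1$)
$L{\left(Q \right)} = \frac{1 + Q}{6 + Q}$ ($L{\left(Q \right)} = \frac{Q + 1}{Q + 6} = \frac{1 + Q}{6 + Q}$)
$-81 - 5 L{\left(-3 \right)} = -81 - 5 \frac{1 - 3}{6 - 3} = -81 - 5 \cdot \frac{1}{3} \left(-2\right) = -81 - - \frac{10}{3} = -81 + \frac{10}{3} = - \frac{233}{3}$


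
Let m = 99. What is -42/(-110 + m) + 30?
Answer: 372/11 ≈ 33.818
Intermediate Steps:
-42/(-110 + m) + 30 = -42/(-110 + 99) + 30 = -42/(-11) + 30 = -1/11*(-42) + 30 = 42/11 + 30 = 372/11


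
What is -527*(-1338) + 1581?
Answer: 706707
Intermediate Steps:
-527*(-1338) + 1581 = 705126 + 1581 = 706707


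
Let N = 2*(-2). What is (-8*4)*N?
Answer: 128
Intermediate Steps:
N = -4
(-8*4)*N = -8*4*(-4) = -32*(-4) = 128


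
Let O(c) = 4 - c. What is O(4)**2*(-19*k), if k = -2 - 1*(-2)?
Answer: 0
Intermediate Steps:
k = 0 (k = -2 + 2 = 0)
O(4)**2*(-19*k) = (4 - 1*4)**2*(-19*0) = (4 - 4)**2*0 = 0**2*0 = 0*0 = 0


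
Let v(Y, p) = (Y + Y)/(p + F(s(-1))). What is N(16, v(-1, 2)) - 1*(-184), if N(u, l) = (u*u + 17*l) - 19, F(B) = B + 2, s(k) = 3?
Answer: 2913/7 ≈ 416.14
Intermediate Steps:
F(B) = 2 + B
v(Y, p) = 2*Y/(5 + p) (v(Y, p) = (Y + Y)/(p + (2 + 3)) = (2*Y)/(p + 5) = (2*Y)/(5 + p) = 2*Y/(5 + p))
N(u, l) = -19 + u² + 17*l (N(u, l) = (u² + 17*l) - 19 = -19 + u² + 17*l)
N(16, v(-1, 2)) - 1*(-184) = (-19 + 16² + 17*(2*(-1)/(5 + 2))) - 1*(-184) = (-19 + 256 + 17*(2*(-1)/7)) + 184 = (-19 + 256 + 17*(2*(-1)*(⅐))) + 184 = (-19 + 256 + 17*(-2/7)) + 184 = (-19 + 256 - 34/7) + 184 = 1625/7 + 184 = 2913/7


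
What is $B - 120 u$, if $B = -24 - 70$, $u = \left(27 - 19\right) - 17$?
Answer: $986$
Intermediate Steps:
$u = -9$ ($u = 8 - 17 = -9$)
$B = -94$
$B - 120 u = -94 - -1080 = -94 + 1080 = 986$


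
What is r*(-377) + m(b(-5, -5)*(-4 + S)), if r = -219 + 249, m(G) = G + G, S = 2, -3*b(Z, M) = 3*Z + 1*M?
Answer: -34010/3 ≈ -11337.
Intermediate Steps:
b(Z, M) = -Z - M/3 (b(Z, M) = -(3*Z + 1*M)/3 = -(3*Z + M)/3 = -(M + 3*Z)/3 = -Z - M/3)
m(G) = 2*G
r = 30
r*(-377) + m(b(-5, -5)*(-4 + S)) = 30*(-377) + 2*((-1*(-5) - ⅓*(-5))*(-4 + 2)) = -11310 + 2*((5 + 5/3)*(-2)) = -11310 + 2*((20/3)*(-2)) = -11310 + 2*(-40/3) = -11310 - 80/3 = -34010/3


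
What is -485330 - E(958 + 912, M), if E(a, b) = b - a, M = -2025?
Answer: -481435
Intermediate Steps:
-485330 - E(958 + 912, M) = -485330 - (-2025 - (958 + 912)) = -485330 - (-2025 - 1*1870) = -485330 - (-2025 - 1870) = -485330 - 1*(-3895) = -485330 + 3895 = -481435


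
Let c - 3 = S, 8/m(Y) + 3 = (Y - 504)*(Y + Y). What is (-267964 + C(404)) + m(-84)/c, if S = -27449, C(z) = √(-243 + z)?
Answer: -363244405104136/1355571663 + √161 ≈ -2.6795e+5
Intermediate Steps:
m(Y) = 8/(-3 + 2*Y*(-504 + Y)) (m(Y) = 8/(-3 + (Y - 504)*(Y + Y)) = 8/(-3 + (-504 + Y)*(2*Y)) = 8/(-3 + 2*Y*(-504 + Y)))
c = -27446 (c = 3 - 27449 = -27446)
(-267964 + C(404)) + m(-84)/c = (-267964 + √(-243 + 404)) + (8/(-3 - 1008*(-84) + 2*(-84)²))/(-27446) = (-267964 + √161) + (8/(-3 + 84672 + 2*7056))*(-1/27446) = (-267964 + √161) + (8/(-3 + 84672 + 14112))*(-1/27446) = (-267964 + √161) + (8/98781)*(-1/27446) = (-267964 + √161) - 4/1355571663 = -363244405104136/1355571663 + √161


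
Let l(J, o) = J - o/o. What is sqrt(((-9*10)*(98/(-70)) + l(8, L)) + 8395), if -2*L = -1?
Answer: 4*sqrt(533) ≈ 92.347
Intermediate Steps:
L = 1/2 (L = -1/2*(-1) = 1/2 ≈ 0.50000)
l(J, o) = -1 + J (l(J, o) = J - 1*1 = J - 1 = -1 + J)
sqrt(((-9*10)*(98/(-70)) + l(8, L)) + 8395) = sqrt(((-9*10)*(98/(-70)) + (-1 + 8)) + 8395) = sqrt((-8820*(-1)/70 + 7) + 8395) = sqrt((-90*(-7/5) + 7) + 8395) = sqrt((126 + 7) + 8395) = sqrt(133 + 8395) = sqrt(8528) = 4*sqrt(533)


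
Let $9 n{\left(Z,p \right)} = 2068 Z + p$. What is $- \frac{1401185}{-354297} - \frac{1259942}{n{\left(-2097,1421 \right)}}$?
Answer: $\frac{10091925219341}{1535939496975} \approx 6.5705$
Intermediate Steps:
$n{\left(Z,p \right)} = \frac{p}{9} + \frac{2068 Z}{9}$ ($n{\left(Z,p \right)} = \frac{2068 Z + p}{9} = \frac{p + 2068 Z}{9} = \frac{p}{9} + \frac{2068 Z}{9}$)
$- \frac{1401185}{-354297} - \frac{1259942}{n{\left(-2097,1421 \right)}} = - \frac{1401185}{-354297} - \frac{1259942}{\frac{1}{9} \cdot 1421 + \frac{2068}{9} \left(-2097\right)} = \left(-1401185\right) \left(- \frac{1}{354297}\right) - \frac{1259942}{\frac{1421}{9} - 481844} = \frac{1401185}{354297} - \frac{1259942}{- \frac{4335175}{9}} = \frac{1401185}{354297} - - \frac{11339478}{4335175} = \frac{1401185}{354297} + \frac{11339478}{4335175} = \frac{10091925219341}{1535939496975}$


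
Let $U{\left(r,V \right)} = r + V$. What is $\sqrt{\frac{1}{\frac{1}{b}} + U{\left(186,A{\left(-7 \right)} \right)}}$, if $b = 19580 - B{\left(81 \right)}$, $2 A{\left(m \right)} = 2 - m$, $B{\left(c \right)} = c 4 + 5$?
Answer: $\frac{\sqrt{77766}}{2} \approx 139.43$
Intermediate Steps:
$B{\left(c \right)} = 5 + 4 c$ ($B{\left(c \right)} = 4 c + 5 = 5 + 4 c$)
$A{\left(m \right)} = 1 - \frac{m}{2}$ ($A{\left(m \right)} = \frac{2 - m}{2} = 1 - \frac{m}{2}$)
$b = 19251$ ($b = 19580 - \left(5 + 4 \cdot 81\right) = 19580 - \left(5 + 324\right) = 19580 - 329 = 19251$)
$U{\left(r,V \right)} = V + r$
$\sqrt{\frac{1}{\frac{1}{b}} + U{\left(186,A{\left(-7 \right)} \right)}} = \sqrt{\frac{1}{\frac{1}{19251}} + \left(\left(1 - - \frac{7}{2}\right) + 186\right)} = \sqrt{\frac{1}{\frac{1}{19251}} + \left(\left(1 + \frac{7}{2}\right) + 186\right)} = \sqrt{19251 + \left(\frac{9}{2} + 186\right)} = \sqrt{19251 + \frac{381}{2}} = \sqrt{\frac{38883}{2}} = \frac{\sqrt{77766}}{2}$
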